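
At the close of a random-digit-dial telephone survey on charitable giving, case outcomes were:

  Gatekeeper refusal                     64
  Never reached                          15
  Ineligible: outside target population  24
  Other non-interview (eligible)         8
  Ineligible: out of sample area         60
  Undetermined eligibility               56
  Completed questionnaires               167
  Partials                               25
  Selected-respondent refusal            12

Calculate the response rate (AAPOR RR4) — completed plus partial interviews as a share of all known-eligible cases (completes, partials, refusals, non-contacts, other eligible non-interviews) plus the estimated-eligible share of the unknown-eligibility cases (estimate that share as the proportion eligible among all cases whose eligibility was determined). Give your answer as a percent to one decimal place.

Refused = 64 + 12 = 76
Ineligible = 24 + 60 = 84
Top: 167 + 25 = 192
Known eligible: 167 + 25 + 76 + 15 + 8 = 291
e = 291 / (291 + 84) = 291 / 375 = 0.7760
Estimated eligible among unknowns: 0.7760 × 56 = 43.46
Denom: 291 + 43.46 = 334.46
RR4 = 192 / 334.46 = 0.5741

57.4%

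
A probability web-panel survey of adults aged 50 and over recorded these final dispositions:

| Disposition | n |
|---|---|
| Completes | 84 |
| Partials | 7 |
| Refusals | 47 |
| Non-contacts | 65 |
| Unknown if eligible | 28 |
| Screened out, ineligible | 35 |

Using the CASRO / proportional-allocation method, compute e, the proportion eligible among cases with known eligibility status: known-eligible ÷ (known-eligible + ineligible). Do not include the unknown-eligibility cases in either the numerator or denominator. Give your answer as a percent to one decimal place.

Known eligible = 84 + 7 + 47 + 65 = 203
e = 203 / (203 + 35) = 203 / 238 = 0.8529

85.3%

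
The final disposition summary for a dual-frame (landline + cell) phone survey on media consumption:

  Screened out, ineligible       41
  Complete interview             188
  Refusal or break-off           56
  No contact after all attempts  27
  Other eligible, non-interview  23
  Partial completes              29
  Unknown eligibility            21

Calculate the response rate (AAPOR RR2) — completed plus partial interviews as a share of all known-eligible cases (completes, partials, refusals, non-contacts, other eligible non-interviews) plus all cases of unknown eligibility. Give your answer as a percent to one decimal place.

63.1%

Top → 188 + 29 = 217
Denominator → 188 + 29 + 56 + 27 + 23 + 21 = 344
RR2 = 217 / 344 = 0.6308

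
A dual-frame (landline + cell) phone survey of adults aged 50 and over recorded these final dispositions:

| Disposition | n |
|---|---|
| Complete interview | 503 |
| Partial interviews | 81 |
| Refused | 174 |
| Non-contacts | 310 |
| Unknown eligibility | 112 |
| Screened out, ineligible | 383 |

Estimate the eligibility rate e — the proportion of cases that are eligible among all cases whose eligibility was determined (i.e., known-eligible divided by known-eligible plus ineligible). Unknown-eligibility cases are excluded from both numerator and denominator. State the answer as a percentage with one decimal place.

73.6%

Eligible (known) → 503 + 81 + 174 + 310 = 1068
e = 1068 / (1068 + 383) = 1068 / 1451 = 0.7360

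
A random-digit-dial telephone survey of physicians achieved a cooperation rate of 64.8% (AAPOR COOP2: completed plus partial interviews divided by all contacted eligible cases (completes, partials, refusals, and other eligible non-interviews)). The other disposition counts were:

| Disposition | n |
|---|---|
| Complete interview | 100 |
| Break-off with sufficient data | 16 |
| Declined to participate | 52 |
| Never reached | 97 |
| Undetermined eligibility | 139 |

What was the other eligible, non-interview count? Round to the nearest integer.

11

Top: 100 + 16 = 116
COOP2 = 116 / D = 0.648
D = 116 / 0.648 = 179.0
Other denominator terms total 168
other eligible, non-interview = 179.0 − 168 ≈ 11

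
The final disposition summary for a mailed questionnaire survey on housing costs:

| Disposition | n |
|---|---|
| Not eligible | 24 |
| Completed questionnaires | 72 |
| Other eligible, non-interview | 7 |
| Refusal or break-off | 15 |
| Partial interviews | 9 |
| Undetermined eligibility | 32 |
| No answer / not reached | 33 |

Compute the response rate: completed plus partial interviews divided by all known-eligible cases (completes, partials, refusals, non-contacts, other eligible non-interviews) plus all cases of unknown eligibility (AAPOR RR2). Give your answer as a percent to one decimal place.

Num: 72 + 9 = 81
Denom: 72 + 9 + 15 + 33 + 7 + 32 = 168
RR2 = 81 / 168 = 0.4821

48.2%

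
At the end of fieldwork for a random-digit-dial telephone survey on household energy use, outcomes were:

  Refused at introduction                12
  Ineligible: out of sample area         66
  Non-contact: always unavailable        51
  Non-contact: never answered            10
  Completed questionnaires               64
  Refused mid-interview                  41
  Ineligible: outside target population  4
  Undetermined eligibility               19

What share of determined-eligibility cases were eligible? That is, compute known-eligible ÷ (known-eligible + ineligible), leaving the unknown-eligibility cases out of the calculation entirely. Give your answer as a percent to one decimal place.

Refused = 12 + 41 = 53
No answer / not reached = 10 + 51 = 61
Not eligible = 4 + 66 = 70
Eligible (known): 64 + 53 + 61 = 178
e = 178 / (178 + 70) = 178 / 248 = 0.7177

71.8%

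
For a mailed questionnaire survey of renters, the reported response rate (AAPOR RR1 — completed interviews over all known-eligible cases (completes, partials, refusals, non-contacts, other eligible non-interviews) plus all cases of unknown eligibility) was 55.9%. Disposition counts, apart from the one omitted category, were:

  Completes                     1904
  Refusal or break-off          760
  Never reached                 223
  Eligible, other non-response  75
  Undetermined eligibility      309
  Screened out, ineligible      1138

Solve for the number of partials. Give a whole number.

RR1 = 1904 / D = 0.559
D = 1904 / 0.559 = 3406.1
Remaining denominator categories sum to 3271
partials = 3406.1 − 3271 ≈ 135

135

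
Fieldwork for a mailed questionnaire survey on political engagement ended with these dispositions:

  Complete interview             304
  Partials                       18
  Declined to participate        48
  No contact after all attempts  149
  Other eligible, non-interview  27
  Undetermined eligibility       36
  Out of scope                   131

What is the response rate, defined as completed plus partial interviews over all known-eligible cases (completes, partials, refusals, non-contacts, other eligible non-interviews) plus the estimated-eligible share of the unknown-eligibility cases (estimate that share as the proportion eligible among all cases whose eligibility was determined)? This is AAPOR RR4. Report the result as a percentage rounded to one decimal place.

56.0%

Num → 304 + 18 = 322
Determined eligible → 304 + 18 + 48 + 149 + 27 = 546
e = 546 / (546 + 131) = 546 / 677 = 0.8065
e × U → 0.8065 × 36 = 29.03
Base → 546 + 29.03 = 575.03
RR4 = 322 / 575.03 = 0.5600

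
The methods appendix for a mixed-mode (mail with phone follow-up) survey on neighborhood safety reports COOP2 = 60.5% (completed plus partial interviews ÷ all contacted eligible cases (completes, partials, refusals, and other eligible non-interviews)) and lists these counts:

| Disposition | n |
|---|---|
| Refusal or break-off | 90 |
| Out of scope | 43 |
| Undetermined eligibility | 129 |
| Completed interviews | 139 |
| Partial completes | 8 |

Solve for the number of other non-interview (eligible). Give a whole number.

Num: 139 + 8 = 147
COOP2 = 147 / D = 0.605
D = 147 / 0.605 = 243.0
Rest of base = 237
other non-interview (eligible) = 243.0 − 237 ≈ 6

6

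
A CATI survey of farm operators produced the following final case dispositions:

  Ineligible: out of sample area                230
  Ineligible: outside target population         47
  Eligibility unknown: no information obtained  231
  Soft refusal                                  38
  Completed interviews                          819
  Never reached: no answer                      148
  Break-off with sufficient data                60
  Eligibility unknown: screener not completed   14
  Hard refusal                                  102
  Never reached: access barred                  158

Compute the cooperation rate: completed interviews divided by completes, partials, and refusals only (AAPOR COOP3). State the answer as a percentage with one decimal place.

80.4%

Refusal or break-off = 102 + 38 = 140
Non-contacts = 148 + 158 = 306
Unknown if eligible = 14 + 231 = 245
Screened out, ineligible = 47 + 230 = 277
Num → 819
Base → 819 + 60 + 140 = 1019
COOP3 = 819 / 1019 = 0.8037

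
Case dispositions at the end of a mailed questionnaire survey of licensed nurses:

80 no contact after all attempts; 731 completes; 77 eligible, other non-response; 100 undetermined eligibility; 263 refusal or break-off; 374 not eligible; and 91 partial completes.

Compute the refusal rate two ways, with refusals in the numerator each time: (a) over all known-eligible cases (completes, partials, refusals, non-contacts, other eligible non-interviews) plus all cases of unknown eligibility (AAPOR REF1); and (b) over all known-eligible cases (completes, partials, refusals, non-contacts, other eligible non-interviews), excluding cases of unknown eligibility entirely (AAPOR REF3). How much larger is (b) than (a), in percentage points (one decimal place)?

Num = 263
Denom = 731 + 91 + 263 + 80 + 77 + 100 = 1342
REF1 = 263 / 1342 = 0.1960
Denom = 731 + 91 + 263 + 80 + 77 = 1242
REF3 = 263 / 1242 = 0.2118
Difference = 21.18 − 19.60 = 1.58 percentage points

1.6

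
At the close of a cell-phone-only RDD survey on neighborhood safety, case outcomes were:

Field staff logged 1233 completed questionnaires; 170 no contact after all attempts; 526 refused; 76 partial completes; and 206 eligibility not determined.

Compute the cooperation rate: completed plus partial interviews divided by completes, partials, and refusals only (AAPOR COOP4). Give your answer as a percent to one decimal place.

Numerator → 1233 + 76 = 1309
Base → 1233 + 76 + 526 = 1835
COOP4 = 1309 / 1835 = 0.7134

71.3%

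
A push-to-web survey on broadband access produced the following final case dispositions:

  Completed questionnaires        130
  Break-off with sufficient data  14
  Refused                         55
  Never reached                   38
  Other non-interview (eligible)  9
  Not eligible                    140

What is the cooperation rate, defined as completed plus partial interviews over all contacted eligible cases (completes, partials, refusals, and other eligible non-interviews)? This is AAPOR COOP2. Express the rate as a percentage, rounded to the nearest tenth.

69.2%

Numerator → 130 + 14 = 144
Base → 130 + 14 + 55 + 9 = 208
COOP2 = 144 / 208 = 0.6923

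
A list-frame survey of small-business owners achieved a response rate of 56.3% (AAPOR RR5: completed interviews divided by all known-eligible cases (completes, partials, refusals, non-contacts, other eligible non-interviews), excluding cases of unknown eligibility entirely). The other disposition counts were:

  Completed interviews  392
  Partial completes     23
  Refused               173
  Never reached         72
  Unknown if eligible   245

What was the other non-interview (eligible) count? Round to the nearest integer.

36

RR5 = 392 / D = 0.563
D = 392 / 0.563 = 696.3
Rest of base = 660
other non-interview (eligible) = 696.3 − 660 ≈ 36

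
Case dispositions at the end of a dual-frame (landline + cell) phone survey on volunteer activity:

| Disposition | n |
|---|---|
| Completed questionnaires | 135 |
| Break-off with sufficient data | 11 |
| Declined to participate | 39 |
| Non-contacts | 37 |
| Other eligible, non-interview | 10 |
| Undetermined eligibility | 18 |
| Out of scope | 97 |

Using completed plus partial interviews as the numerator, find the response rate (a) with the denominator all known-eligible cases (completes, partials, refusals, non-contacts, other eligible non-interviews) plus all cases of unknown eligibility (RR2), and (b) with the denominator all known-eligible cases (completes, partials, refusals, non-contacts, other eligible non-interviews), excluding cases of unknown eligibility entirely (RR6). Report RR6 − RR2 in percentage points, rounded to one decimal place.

Num = 135 + 11 = 146
Denominator = 135 + 11 + 39 + 37 + 10 + 18 = 250
RR2 = 146 / 250 = 0.5840
Denominator = 135 + 11 + 39 + 37 + 10 = 232
RR6 = 146 / 232 = 0.6293
Difference = 62.93 − 58.40 = 4.53 percentage points

4.5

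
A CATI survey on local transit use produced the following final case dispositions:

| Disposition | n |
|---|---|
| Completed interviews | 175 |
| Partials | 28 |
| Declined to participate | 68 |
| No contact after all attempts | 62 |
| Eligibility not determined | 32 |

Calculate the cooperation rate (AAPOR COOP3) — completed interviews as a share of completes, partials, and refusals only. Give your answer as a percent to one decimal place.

64.6%

Num = 175
Denom = 175 + 28 + 68 = 271
COOP3 = 175 / 271 = 0.6458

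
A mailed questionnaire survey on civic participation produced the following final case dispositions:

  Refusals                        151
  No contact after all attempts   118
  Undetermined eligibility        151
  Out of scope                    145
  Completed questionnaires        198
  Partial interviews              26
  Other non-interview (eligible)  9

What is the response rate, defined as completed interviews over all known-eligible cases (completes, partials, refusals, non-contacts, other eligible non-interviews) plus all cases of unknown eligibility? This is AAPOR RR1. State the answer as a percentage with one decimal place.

Top → 198
Denominator → 198 + 26 + 151 + 118 + 9 + 151 = 653
RR1 = 198 / 653 = 0.3032

30.3%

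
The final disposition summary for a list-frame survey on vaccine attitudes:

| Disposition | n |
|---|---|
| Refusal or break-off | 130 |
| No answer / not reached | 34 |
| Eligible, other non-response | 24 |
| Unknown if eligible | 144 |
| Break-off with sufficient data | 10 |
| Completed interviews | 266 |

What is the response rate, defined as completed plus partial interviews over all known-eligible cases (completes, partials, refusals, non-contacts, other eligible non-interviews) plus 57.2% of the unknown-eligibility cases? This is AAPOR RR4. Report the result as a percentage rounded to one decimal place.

Numerator = 266 + 10 = 276
Eligible (known) = 266 + 10 + 130 + 34 + 24 = 464
Eligible share of unknowns = 0.5720 × 144 = 82.37
Denominator = 464 + 82.37 = 546.37
RR4 = 276 / 546.37 = 0.5052

50.5%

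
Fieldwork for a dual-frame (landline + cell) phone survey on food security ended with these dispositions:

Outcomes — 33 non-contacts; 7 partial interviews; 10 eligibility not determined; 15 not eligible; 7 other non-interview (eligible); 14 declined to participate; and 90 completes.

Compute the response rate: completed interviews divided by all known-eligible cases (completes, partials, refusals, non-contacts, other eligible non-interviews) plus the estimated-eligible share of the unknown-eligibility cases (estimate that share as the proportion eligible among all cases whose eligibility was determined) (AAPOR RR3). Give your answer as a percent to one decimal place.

Num = 90
Determined eligible = 90 + 7 + 14 + 33 + 7 = 151
e = 151 / (151 + 15) = 151 / 166 = 0.9096
Eligible share of unknowns = 0.9096 × 10 = 9.10
Base = 151 + 9.10 = 160.10
RR3 = 90 / 160.10 = 0.5621

56.2%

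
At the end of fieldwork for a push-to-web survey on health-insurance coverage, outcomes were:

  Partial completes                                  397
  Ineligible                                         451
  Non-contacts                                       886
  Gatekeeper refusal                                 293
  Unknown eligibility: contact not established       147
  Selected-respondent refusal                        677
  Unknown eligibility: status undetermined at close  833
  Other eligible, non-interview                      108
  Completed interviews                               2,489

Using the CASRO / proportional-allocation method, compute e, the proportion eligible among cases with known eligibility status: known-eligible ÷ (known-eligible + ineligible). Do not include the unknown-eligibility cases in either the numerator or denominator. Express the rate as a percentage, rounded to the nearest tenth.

91.5%

Refusals = 293 + 677 = 970
Undetermined eligibility = 147 + 833 = 980
Known eligible: 2489 + 397 + 970 + 886 + 108 = 4850
e = 4850 / (4850 + 451) = 4850 / 5301 = 0.9149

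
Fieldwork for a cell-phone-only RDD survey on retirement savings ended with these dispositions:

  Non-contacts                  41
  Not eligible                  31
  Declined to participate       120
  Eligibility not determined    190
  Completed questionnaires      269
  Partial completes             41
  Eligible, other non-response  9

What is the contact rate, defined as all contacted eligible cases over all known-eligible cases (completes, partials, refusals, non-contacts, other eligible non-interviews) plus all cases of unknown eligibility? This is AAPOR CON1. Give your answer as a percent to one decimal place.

Top: 269 + 41 + 120 + 9 = 439
Denominator: 269 + 41 + 120 + 41 + 9 + 190 = 670
CON1 = 439 / 670 = 0.6552

65.5%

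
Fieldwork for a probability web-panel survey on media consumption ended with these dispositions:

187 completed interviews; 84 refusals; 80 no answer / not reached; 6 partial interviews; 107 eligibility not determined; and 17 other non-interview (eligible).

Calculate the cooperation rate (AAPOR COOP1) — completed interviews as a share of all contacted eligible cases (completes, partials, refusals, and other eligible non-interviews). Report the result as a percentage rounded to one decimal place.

63.6%

Top: 187
Denom: 187 + 6 + 84 + 17 = 294
COOP1 = 187 / 294 = 0.6361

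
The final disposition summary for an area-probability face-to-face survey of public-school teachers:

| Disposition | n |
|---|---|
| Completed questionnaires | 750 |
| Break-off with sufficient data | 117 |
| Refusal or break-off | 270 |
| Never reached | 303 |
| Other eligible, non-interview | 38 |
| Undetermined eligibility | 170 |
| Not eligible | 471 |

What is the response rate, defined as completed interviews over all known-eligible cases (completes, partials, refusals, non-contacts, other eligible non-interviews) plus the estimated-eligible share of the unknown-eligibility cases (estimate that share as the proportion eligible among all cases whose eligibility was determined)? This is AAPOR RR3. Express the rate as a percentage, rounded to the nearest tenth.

46.7%

Top → 750
Known eligible → 750 + 117 + 270 + 303 + 38 = 1478
e = 1478 / (1478 + 471) = 1478 / 1949 = 0.7583
Eligible share of unknowns → 0.7583 × 170 = 128.91
Denom → 1478 + 128.91 = 1606.91
RR3 = 750 / 1606.91 = 0.4667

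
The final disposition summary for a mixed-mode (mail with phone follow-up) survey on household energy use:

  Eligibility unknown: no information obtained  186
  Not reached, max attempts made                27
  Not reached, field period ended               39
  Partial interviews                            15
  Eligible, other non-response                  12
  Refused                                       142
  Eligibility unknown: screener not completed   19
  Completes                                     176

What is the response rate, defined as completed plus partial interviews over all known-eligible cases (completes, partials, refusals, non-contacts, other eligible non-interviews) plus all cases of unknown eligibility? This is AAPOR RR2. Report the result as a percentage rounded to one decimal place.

31.0%

Never reached = 39 + 27 = 66
Undetermined eligibility = 19 + 186 = 205
Numerator: 176 + 15 = 191
Denom: 176 + 15 + 142 + 66 + 12 + 205 = 616
RR2 = 191 / 616 = 0.3101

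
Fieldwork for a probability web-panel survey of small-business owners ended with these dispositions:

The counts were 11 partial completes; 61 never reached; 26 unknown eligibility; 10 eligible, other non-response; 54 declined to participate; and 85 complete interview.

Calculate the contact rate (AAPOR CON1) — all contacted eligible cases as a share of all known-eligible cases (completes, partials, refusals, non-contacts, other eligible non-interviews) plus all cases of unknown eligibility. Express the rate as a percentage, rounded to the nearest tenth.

64.8%

Top: 85 + 11 + 54 + 10 = 160
Denom: 85 + 11 + 54 + 61 + 10 + 26 = 247
CON1 = 160 / 247 = 0.6478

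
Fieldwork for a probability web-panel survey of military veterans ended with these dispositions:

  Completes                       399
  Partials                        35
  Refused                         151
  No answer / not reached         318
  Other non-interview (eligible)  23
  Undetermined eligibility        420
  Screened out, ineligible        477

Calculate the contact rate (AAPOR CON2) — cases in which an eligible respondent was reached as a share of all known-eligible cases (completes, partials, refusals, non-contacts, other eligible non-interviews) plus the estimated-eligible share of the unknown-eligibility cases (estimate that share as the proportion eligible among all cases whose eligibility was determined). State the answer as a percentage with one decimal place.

50.5%

Top → 399 + 35 + 151 + 23 = 608
Known eligible → 399 + 35 + 151 + 318 + 23 = 926
e = 926 / (926 + 477) = 926 / 1403 = 0.6600
Eligible share of unknowns → 0.6600 × 420 = 277.20
Denominator → 926 + 277.20 = 1203.20
CON2 = 608 / 1203.20 = 0.5053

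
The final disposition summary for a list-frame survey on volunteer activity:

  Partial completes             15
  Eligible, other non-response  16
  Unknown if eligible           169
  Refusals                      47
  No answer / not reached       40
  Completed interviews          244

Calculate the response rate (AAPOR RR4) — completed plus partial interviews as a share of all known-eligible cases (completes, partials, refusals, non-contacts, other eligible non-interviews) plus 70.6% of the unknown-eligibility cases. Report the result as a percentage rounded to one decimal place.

Top = 244 + 15 = 259
Eligible (known) = 244 + 15 + 47 + 40 + 16 = 362
Eligible share of unknowns = 0.7060 × 169 = 119.31
Base = 362 + 119.31 = 481.31
RR4 = 259 / 481.31 = 0.5381

53.8%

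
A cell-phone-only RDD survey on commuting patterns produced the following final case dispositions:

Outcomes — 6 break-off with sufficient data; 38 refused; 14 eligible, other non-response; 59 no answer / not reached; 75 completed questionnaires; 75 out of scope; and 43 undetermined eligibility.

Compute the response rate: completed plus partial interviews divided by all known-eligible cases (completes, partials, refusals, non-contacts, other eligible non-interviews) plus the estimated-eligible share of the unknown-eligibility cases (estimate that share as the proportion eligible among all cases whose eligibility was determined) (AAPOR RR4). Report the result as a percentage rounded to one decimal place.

Top → 75 + 6 = 81
Determined eligible → 75 + 6 + 38 + 59 + 14 = 192
e = 192 / (192 + 75) = 192 / 267 = 0.7191
Estimated eligible among unknowns → 0.7191 × 43 = 30.92
Denominator → 192 + 30.92 = 222.92
RR4 = 81 / 222.92 = 0.3634

36.3%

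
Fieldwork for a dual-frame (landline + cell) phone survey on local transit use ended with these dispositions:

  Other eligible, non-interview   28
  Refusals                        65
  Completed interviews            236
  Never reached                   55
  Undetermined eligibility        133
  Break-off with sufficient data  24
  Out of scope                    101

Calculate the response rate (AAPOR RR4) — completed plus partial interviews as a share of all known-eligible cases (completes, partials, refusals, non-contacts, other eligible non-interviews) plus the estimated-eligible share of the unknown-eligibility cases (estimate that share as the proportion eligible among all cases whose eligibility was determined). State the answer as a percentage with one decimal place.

Numerator → 236 + 24 = 260
Determined eligible → 236 + 24 + 65 + 55 + 28 = 408
e = 408 / (408 + 101) = 408 / 509 = 0.8016
Eligible share of unknowns → 0.8016 × 133 = 106.61
Base → 408 + 106.61 = 514.61
RR4 = 260 / 514.61 = 0.5052

50.5%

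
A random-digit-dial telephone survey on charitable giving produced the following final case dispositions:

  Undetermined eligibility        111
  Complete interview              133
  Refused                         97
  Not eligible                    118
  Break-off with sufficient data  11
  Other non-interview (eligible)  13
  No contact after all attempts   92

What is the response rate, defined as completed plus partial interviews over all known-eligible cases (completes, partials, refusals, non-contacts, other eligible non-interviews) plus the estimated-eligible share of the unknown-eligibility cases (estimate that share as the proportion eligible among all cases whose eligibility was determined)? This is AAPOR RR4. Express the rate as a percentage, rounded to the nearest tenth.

Num → 133 + 11 = 144
Known eligible → 133 + 11 + 97 + 92 + 13 = 346
e = 346 / (346 + 118) = 346 / 464 = 0.7457
e × U → 0.7457 × 111 = 82.77
Denominator → 346 + 82.77 = 428.77
RR4 = 144 / 428.77 = 0.3358

33.6%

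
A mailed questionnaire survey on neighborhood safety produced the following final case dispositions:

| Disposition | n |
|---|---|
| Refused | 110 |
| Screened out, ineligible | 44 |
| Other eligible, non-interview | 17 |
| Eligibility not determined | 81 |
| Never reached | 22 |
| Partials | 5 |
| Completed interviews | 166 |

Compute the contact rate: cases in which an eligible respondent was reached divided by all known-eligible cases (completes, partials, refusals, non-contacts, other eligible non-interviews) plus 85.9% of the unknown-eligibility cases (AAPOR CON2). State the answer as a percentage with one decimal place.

Numerator: 166 + 5 + 110 + 17 = 298
Eligible (known): 166 + 5 + 110 + 22 + 17 = 320
Estimated eligible among unknowns: 0.8590 × 81 = 69.58
Denom: 320 + 69.58 = 389.58
CON2 = 298 / 389.58 = 0.7649

76.5%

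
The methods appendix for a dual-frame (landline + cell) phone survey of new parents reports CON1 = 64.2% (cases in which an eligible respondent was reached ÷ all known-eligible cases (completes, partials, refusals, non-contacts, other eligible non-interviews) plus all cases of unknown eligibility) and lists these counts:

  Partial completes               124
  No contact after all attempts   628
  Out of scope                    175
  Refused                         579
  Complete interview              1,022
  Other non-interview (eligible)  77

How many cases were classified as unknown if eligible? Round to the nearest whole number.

Num = 1022 + 124 + 579 + 77 = 1802
CON1 = 1802 / D = 0.642
D = 1802 / 0.642 = 2806.9
Other denominator terms total 2430
unknown if eligible = 2806.9 − 2430 ≈ 377

377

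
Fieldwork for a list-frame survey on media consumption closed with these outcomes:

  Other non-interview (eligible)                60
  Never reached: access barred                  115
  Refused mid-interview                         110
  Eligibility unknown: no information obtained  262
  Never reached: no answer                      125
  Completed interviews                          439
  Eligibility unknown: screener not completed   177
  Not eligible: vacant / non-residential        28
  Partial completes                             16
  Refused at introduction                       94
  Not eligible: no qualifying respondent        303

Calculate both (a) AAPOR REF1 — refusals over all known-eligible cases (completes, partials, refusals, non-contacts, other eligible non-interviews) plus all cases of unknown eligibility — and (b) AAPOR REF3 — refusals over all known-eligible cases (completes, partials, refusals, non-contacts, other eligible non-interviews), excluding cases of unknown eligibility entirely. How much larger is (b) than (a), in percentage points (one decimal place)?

Declined to participate = 94 + 110 = 204
No contact after all attempts = 125 + 115 = 240
Eligibility not determined = 177 + 262 = 439
Ineligible = 303 + 28 = 331
Num → 204
Denom → 439 + 16 + 204 + 240 + 60 + 439 = 1398
REF1 = 204 / 1398 = 0.1459
Denom → 439 + 16 + 204 + 240 + 60 = 959
REF3 = 204 / 959 = 0.2127
Difference = 21.27 − 14.59 = 6.68 percentage points

6.7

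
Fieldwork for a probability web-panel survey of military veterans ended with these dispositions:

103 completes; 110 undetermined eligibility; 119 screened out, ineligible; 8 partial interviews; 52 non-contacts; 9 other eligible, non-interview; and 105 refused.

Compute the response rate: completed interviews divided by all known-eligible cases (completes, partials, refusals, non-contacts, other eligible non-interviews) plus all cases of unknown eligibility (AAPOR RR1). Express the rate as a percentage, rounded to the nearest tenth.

Top → 103
Base → 103 + 8 + 105 + 52 + 9 + 110 = 387
RR1 = 103 / 387 = 0.2661

26.6%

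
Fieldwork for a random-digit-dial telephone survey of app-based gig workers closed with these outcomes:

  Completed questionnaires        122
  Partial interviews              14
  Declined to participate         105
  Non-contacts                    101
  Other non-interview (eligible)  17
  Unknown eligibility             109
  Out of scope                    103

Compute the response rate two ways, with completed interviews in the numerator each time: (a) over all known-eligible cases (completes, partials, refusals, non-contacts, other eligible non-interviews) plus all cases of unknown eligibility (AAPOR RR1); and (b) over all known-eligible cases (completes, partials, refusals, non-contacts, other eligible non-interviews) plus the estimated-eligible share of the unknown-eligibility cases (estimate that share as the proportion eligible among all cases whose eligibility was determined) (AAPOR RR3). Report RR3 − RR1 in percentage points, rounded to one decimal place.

Numerator → 122
Base → 122 + 14 + 105 + 101 + 17 + 109 = 468
RR1 = 122 / 468 = 0.2607
Determined eligible → 122 + 14 + 105 + 101 + 17 = 359
e = 359 / (359 + 103) = 359 / 462 = 0.7771
e × U → 0.7771 × 109 = 84.70
Base → 359 + 84.70 = 443.70
RR3 = 122 / 443.70 = 0.2750
Difference = 27.50 − 26.07 = 1.43 percentage points

1.4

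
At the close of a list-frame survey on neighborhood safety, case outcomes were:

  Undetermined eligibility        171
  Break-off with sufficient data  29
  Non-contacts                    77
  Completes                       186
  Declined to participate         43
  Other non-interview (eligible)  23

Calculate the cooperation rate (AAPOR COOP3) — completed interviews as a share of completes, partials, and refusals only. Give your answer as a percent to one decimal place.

72.1%

Num → 186
Denom → 186 + 29 + 43 = 258
COOP3 = 186 / 258 = 0.7209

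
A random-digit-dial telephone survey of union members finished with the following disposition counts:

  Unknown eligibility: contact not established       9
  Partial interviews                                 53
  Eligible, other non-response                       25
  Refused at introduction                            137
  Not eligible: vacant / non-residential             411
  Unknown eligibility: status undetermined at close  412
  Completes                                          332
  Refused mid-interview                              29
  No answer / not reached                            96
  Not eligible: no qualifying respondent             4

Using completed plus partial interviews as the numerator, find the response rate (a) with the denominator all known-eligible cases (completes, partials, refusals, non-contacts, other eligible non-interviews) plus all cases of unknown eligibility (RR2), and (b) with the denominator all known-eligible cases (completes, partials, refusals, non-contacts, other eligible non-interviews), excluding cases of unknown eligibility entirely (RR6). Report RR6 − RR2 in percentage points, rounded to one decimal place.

22.1

Declined to participate = 137 + 29 = 166
Eligibility not determined = 9 + 412 = 421
Ineligible = 4 + 411 = 415
Num = 332 + 53 = 385
Denom = 332 + 53 + 166 + 96 + 25 + 421 = 1093
RR2 = 385 / 1093 = 0.3522
Denom = 332 + 53 + 166 + 96 + 25 = 672
RR6 = 385 / 672 = 0.5729
Difference = 57.29 − 35.22 = 22.07 percentage points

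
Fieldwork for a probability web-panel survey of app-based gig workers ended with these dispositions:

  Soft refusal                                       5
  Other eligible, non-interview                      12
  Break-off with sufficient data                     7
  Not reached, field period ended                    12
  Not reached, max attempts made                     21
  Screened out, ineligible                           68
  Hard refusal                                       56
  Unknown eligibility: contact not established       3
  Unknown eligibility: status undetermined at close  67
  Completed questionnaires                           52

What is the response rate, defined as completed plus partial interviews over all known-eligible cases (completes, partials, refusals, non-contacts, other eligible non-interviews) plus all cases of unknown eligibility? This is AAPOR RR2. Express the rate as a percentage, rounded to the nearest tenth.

25.1%

Refused = 56 + 5 = 61
Never reached = 12 + 21 = 33
Unknown eligibility = 3 + 67 = 70
Numerator → 52 + 7 = 59
Denom → 52 + 7 + 61 + 33 + 12 + 70 = 235
RR2 = 59 / 235 = 0.2511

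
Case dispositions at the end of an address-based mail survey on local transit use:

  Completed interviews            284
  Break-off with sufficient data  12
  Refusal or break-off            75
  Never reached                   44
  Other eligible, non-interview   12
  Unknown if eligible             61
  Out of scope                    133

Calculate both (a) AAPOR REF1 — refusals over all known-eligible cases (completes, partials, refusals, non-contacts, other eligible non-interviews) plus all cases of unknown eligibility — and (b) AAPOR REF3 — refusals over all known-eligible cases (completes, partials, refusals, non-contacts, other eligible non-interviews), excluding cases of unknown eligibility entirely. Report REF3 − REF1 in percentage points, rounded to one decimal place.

Num = 75
Denom = 284 + 12 + 75 + 44 + 12 + 61 = 488
REF1 = 75 / 488 = 0.1537
Denom = 284 + 12 + 75 + 44 + 12 = 427
REF3 = 75 / 427 = 0.1756
Difference = 17.56 − 15.37 = 2.19 percentage points

2.2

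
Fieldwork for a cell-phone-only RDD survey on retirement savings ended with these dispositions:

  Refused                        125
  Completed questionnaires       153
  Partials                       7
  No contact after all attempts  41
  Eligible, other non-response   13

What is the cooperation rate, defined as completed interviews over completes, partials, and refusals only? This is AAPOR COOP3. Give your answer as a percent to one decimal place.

Top: 153
Denominator: 153 + 7 + 125 = 285
COOP3 = 153 / 285 = 0.5368

53.7%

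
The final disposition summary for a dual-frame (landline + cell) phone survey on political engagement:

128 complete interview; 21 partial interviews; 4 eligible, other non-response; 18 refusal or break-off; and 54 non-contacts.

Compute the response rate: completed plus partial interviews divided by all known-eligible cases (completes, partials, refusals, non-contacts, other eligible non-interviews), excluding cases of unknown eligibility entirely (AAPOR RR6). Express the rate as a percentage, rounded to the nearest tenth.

66.2%

Num: 128 + 21 = 149
Base: 128 + 21 + 18 + 54 + 4 = 225
RR6 = 149 / 225 = 0.6622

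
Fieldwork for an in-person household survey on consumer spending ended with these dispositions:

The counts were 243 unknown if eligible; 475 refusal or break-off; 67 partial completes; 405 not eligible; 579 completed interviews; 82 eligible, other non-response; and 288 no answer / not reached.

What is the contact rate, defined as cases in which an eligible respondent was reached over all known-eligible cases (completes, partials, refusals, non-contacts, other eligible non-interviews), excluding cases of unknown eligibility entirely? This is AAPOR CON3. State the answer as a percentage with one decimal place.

80.7%

Num = 579 + 67 + 475 + 82 = 1203
Denom = 579 + 67 + 475 + 288 + 82 = 1491
CON3 = 1203 / 1491 = 0.8068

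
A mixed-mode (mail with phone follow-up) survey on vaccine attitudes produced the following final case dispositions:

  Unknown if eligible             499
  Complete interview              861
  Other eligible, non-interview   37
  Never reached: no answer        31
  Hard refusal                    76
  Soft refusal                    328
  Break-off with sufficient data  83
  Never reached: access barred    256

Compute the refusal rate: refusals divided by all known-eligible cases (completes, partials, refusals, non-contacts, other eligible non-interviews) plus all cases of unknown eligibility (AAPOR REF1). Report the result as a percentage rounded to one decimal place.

Refusals = 76 + 328 = 404
No contact after all attempts = 31 + 256 = 287
Numerator: 404
Denominator: 861 + 83 + 404 + 287 + 37 + 499 = 2171
REF1 = 404 / 2171 = 0.1861

18.6%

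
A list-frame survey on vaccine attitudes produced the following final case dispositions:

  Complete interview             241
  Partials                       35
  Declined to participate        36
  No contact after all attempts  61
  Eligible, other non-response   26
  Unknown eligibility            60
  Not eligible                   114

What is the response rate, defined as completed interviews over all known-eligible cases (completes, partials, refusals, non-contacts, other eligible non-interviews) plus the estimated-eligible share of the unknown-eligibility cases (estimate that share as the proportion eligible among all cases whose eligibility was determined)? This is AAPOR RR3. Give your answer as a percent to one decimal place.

Top → 241
Determined eligible → 241 + 35 + 36 + 61 + 26 = 399
e = 399 / (399 + 114) = 399 / 513 = 0.7778
Eligible share of unknowns → 0.7778 × 60 = 46.67
Denom → 399 + 46.67 = 445.67
RR3 = 241 / 445.67 = 0.5408

54.1%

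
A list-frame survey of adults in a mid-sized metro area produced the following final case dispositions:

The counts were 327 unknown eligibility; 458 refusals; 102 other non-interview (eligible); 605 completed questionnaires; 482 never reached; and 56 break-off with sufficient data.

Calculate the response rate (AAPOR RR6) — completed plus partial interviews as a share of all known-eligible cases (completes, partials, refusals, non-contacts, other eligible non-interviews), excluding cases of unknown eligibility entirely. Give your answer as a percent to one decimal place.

Numerator → 605 + 56 = 661
Denominator → 605 + 56 + 458 + 482 + 102 = 1703
RR6 = 661 / 1703 = 0.3881

38.8%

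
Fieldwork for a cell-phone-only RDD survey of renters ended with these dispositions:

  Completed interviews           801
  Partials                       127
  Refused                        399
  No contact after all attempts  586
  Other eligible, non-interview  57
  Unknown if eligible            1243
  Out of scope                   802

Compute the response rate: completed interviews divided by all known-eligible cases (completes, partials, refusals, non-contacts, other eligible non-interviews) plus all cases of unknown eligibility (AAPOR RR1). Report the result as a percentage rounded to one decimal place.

Numerator = 801
Denominator = 801 + 127 + 399 + 586 + 57 + 1243 = 3213
RR1 = 801 / 3213 = 0.2493

24.9%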